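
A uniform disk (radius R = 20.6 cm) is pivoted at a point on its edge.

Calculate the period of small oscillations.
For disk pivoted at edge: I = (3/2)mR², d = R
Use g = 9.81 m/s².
I/m = (3/2)R² = 0.06365 m²; d = R = 0.206 m
T = 2π√((3/2)R²/(gR)) = 2π√(3R/(2g)) = 1.115 s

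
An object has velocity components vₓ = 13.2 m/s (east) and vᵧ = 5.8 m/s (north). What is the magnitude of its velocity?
|v| = √(vₓ² + vᵧ²) = √(13.2² + 5.8²) = √(207.88) = 14.42 m/s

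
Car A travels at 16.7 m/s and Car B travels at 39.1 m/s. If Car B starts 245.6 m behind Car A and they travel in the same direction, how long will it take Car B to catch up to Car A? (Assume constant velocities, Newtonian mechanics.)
Relative speed: v_rel = 39.1 - 16.7 = 22.4 m/s
Time to catch: t = d₀/v_rel = 245.6/22.4 = 10.96 s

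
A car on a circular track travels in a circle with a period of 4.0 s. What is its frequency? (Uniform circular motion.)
f = 1/T = 1/4.0 = 0.25 Hz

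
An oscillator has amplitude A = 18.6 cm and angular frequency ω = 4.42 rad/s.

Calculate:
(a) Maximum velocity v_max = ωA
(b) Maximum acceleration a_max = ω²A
v_max = ωA = 4.42×0.186 = 0.8221 m/s
a_max = ω²A = 4.42²×0.186 = 3.634 m/s²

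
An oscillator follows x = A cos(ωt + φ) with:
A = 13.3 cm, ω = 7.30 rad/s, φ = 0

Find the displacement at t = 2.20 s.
x = A cos(ωt + φ) = 13.3×cos(7.3×2.2 + 0) = -12.48 cm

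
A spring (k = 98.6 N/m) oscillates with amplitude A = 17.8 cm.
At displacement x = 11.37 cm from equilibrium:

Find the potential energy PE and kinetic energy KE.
E_total = ½kA² = ½×98.6×(0.178)² = 1.562 J
PE = ½kx² = ½×98.6×(0.1137)² = 0.6373 J
KE = E_total − PE = 0.9247 J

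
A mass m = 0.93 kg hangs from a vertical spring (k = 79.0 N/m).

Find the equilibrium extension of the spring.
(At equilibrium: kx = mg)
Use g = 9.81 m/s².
x_eq = mg/k = 0.93×9.81/79.0 = 0.1155 m = 11.55 cm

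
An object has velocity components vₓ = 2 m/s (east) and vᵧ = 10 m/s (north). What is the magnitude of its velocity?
|v| = √(vₓ² + vᵧ²) = √(2² + 10²) = √(104) = 10.2 m/s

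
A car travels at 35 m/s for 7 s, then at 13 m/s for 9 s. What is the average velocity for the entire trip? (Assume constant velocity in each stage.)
d₁ = v₁t₁ = 35 × 7 = 245 m
d₂ = v₂t₂ = 13 × 9 = 117 m
d_total = 362 m, t_total = 16 s
v_avg = d_total/t_total = 362/16 = 22.62 m/s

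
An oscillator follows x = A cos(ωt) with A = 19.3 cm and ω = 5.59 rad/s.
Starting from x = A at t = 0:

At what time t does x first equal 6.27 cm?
cos(ωt) = x/A = 6.27/19.3 = 0.3249
ωt = arccos(0.3249) = 1.24 rad
t = 1.24/5.59 = 0.2218 s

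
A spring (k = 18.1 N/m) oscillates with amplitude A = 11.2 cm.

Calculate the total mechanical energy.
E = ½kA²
E = ½kA² = ½×18.1×(0.112)² = 0.1135 J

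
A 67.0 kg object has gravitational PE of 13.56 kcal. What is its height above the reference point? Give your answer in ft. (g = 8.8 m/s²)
PE = mgh → h = PE/(mg) = 5.674e+04 J / (67 kg × 8.8 m/s²) = 96.23 m = 315.7 ft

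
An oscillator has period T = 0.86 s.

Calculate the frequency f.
f = 1/T = 1/0.86 = 1.163 Hz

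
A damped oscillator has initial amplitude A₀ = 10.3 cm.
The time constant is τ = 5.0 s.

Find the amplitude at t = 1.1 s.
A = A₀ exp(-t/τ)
A = A₀ exp(−t/τ) = 10.3×exp(−1.1/5.0) = 8.266 cm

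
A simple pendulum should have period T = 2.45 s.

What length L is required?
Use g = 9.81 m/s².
T = 2π√(L/g) → L = g(T/2π)² = 9.81×(2.45/2π)² = 1.492 m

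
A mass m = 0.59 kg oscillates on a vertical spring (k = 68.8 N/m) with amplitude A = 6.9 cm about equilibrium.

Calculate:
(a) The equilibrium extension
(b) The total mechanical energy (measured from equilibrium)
x_eq = mg/k = 0.59×9.81/68.8 = 0.08413 m = 8.413 cm
E = ½kA² = ½×68.8×(0.069)² = 0.1638 J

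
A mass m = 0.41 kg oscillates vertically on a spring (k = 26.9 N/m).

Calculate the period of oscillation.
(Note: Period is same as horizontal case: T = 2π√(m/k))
T = 2π√(m/k) = 2π√(0.41/26.9) = 0.7757 s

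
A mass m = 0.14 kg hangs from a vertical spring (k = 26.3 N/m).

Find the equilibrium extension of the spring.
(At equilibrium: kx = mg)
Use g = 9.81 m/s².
x_eq = mg/k = 0.14×9.81/26.3 = 0.05222 m = 5.222 cm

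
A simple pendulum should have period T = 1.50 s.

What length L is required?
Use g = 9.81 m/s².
T = 2π√(L/g) → L = g(T/2π)² = 9.81×(1.5/2π)² = 0.5591 m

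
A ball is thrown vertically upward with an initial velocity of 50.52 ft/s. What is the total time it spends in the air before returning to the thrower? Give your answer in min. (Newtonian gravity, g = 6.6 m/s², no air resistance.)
t_total = 2v₀/g (with unit conversion) = 0.07777 min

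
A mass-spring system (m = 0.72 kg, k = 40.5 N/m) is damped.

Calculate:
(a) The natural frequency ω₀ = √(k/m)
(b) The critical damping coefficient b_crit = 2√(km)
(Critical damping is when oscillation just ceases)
ω₀ = √(k/m) = √(40.5/0.72) = 7.5 rad/s
b_crit = 2√(km) = 2√(40.5×0.72) = 10.8 kg/s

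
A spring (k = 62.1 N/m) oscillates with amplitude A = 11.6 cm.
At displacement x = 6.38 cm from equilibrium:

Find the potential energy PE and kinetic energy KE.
E_total = ½kA² = ½×62.1×(0.116)² = 0.4178 J
PE = ½kx² = ½×62.1×(0.0638)² = 0.1264 J
KE = E_total − PE = 0.2914 J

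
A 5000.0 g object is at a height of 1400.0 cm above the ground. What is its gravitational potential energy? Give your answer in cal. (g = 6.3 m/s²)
PE = mgh = 5 kg × 6.3 m/s² × 14 m = 441 J = 105.4 cal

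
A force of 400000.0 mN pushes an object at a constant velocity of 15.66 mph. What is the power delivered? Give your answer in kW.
P = Fv = 400 N × 7.001 m/s = 2800 W = 2.8 kW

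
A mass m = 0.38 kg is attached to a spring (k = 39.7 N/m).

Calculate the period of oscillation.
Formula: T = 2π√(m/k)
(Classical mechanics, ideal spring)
T = 2π√(m/k) = 2π√(0.38/39.7) = 0.6147 s; f = 1/T = 1.627 Hz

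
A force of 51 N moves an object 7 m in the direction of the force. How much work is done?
W = Fd = 51×7 = 357.0 J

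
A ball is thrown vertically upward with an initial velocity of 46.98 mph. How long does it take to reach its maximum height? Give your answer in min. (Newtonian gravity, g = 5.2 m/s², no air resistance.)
t_up = v₀/g (with unit conversion) = 0.06731 min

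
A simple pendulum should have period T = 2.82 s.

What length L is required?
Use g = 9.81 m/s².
T = 2π√(L/g) → L = g(T/2π)² = 9.81×(2.82/2π)² = 1.976 m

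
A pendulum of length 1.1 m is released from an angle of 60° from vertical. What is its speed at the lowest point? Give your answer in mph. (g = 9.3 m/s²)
h = L(1 − cosθ) = 1.1×(1 − cos60°) = 0.55 m
v = √(2gh) = √(2×9.3×0.55) = 3.198 m/s = 7.155 mph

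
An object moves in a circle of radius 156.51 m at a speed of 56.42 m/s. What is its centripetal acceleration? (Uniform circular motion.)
a_c = v²/r = 56.42²/156.51 = 3183.22/156.51 = 20.34 m/s²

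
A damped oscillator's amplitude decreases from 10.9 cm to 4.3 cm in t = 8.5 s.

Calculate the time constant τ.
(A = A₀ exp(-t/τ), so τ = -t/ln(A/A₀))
A/A₀ = 4.3/10.9 = 0.3945; ln(A/A₀) = -0.9301
τ = −t/ln(A/A₀) = −8.5/-0.9301 = 9.138 s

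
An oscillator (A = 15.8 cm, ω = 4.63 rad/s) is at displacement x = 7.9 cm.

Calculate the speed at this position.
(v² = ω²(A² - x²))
v = ω√(A² − x²) = 4.63×√(0.158² − 0.079²) = 0.6335 m/s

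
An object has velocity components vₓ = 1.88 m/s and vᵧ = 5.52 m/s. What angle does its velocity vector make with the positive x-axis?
θ = arctan(vᵧ/vₓ) = arctan(5.52/1.88) = 71.19°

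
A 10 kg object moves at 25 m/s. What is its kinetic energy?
KE = ½mv² = ½×10×25² = 3125.0 J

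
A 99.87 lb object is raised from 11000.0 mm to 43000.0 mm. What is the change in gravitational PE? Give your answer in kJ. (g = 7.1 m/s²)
ΔPE = mg(h₂ − h₁) = 45.3 kg × 7.1 m/s² × (43 − 11) m = 1.029e+04 J = 10.29 kJ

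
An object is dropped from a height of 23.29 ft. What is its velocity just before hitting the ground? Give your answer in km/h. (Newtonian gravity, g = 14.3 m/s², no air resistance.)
v = √(2gh) (with unit conversion) = 51.3 km/h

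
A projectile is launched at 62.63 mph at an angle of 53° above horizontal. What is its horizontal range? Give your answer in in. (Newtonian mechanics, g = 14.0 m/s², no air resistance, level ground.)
R = v₀² sin(2θ) / g (with unit conversion) = 2119.0 in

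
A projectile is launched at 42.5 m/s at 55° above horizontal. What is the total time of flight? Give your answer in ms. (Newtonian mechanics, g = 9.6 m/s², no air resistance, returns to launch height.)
T = 2v₀sin(θ)/g (with unit conversion) = 7253.0 ms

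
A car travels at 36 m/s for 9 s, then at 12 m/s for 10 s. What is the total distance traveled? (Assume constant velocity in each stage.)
d₁ = v₁t₁ = 36 × 9 = 324 m
d₂ = v₂t₂ = 12 × 10 = 120 m
d_total = 324 + 120 = 444 m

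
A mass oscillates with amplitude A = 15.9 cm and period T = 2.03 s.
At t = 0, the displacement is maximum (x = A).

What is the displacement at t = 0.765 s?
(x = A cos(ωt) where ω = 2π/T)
ω = 2π/T = 2π/2.03 = 3.095 rad/s
x = A cos(ωt) = 15.9×cos(3.095×0.765) = -11.37 cm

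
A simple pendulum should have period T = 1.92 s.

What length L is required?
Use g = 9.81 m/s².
T = 2π√(L/g) → L = g(T/2π)² = 9.81×(1.92/2π)² = 0.916 m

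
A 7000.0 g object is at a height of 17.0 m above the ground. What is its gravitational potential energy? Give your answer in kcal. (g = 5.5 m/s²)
PE = mgh = 7 kg × 5.5 m/s² × 17 m = 654.5 J = 0.1564 kcal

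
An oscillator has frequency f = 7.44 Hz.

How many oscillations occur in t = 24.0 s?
n = f×t = 7.44×24.0 = 178.6 oscillations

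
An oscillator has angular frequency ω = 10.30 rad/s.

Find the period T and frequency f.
T = 2π/ω = 2π/10.3 = 0.61 s; f = ω/2π = 1.639 Hz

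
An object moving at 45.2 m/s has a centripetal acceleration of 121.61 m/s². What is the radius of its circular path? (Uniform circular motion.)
r = v²/a_c = 45.2²/121.61 = 16.8 m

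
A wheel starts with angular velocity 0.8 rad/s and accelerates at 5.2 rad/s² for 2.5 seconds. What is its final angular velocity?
ω = ω₀ + αt = 0.8 + 5.2 × 2.5 = 13.8 rad/s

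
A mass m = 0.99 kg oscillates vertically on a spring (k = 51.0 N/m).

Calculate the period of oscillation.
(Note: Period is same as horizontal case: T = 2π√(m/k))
T = 2π√(m/k) = 2π√(0.99/51.0) = 0.8754 s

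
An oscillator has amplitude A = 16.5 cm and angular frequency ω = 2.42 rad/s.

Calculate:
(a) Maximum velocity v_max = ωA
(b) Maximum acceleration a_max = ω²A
v_max = ωA = 2.42×0.165 = 0.3993 m/s
a_max = ω²A = 2.42²×0.165 = 0.9663 m/s²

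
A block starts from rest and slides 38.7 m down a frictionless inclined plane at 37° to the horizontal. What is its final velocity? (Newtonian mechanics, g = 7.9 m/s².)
a = g sin(θ) = 7.9 × sin(37°) = 4.75 m/s²
v = √(2ad) = √(2 × 4.75 × 38.7) = 19.18 m/s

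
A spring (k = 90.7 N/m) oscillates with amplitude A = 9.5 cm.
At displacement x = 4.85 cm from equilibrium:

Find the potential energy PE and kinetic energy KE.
E_total = ½kA² = ½×90.7×(0.095)² = 0.4093 J
PE = ½kx² = ½×90.7×(0.0485)² = 0.1067 J
KE = E_total − PE = 0.3026 J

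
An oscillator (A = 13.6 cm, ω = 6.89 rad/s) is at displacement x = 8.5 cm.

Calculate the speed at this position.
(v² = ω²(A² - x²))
v = ω√(A² − x²) = 6.89×√(0.136² − 0.085²) = 0.7315 m/s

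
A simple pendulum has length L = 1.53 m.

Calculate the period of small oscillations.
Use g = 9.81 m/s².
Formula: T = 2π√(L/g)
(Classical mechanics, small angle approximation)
T = 2π√(L/g) = 2π√(1.53/9.81) = 2.481 s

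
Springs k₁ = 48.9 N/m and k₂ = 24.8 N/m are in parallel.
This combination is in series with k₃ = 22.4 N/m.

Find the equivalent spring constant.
k₁₂ = k₁ + k₂ = 73.7 N/m (parallel)
1/k_eq = 1/k₁₂ + 1/k₃ → k_eq = 17.18 N/m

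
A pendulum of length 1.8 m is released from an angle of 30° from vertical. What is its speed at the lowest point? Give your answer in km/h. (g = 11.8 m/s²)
h = L(1 − cosθ) = 1.8×(1 − cos30°) = 0.2412 m
v = √(2gh) = √(2×11.8×0.2412) = 2.386 m/s = 8.588 km/h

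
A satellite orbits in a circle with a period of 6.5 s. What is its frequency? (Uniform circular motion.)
f = 1/T = 1/6.5 = 0.1538 Hz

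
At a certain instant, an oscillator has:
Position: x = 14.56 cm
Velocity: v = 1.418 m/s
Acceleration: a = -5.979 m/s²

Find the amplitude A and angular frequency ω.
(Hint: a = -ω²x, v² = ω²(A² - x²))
a = −ω²x → ω = √(|a|/x) = √(5.979/0.1456) = 6.408 rad/s
v² = ω²(A² − x²) → A = √(x² + v²/ω²) = √(0.1456² + 1.418²/6.408²) = 0.2649 m = 26.49 cm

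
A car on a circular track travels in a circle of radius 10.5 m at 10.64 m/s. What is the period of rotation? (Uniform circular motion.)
T = 2πr/v = 2π×10.5/10.64 = 6.2 s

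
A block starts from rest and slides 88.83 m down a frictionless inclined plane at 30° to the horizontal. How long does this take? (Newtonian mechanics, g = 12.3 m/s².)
a = g sin(θ) = 12.3 × sin(30°) = 6.15 m/s²
t = √(2d/a) = √(2 × 88.83 / 6.15) = 5.37 s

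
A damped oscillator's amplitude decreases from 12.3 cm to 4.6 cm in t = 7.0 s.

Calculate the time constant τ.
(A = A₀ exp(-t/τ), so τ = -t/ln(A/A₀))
A/A₀ = 4.6/12.3 = 0.374; ln(A/A₀) = -0.9835
τ = −t/ln(A/A₀) = −7.0/-0.9835 = 7.117 s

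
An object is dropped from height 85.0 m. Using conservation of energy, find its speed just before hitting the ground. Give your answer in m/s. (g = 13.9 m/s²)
mgh = ½mv² → v = √(2gh) = √(2×13.9×85) = 48.61 m/s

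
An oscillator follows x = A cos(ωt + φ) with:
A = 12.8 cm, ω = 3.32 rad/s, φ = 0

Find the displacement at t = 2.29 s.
x = A cos(ωt + φ) = 12.8×cos(3.32×2.29 + 0) = 3.181 cm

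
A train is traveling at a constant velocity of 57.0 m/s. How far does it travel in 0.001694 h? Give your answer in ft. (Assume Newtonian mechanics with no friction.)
d = vt (with unit conversion) = 1140.0 ft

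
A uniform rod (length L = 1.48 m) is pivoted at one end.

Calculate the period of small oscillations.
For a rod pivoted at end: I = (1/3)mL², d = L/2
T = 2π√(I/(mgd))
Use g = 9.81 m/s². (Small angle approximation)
I/m = (1/3)L² = 0.7301 m²; d = L/2 = 0.74 m
T = 2π√(I/(mgd)) = 2π√(0.7301/(9.81×0.74)) = 1.993 s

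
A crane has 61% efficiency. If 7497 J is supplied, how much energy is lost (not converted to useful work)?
W_out = η × W_in = 0.61×7497 = 4573.2 J
W_lost = W_in − W_out = 7497 − 4573.2 = 2923.8 J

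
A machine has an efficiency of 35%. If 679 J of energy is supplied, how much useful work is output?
W_out = η × W_in = 0.35 × 679 = 237.65 J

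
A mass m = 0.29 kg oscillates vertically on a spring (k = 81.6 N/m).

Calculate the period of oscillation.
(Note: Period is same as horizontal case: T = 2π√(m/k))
T = 2π√(m/k) = 2π√(0.29/81.6) = 0.3746 s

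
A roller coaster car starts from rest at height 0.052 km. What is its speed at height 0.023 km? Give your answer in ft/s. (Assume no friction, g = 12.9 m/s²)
mgh₁ = ½mv₂² + mgh₂ → v₂ = √(2g(h₁−h₂)) = √(2×12.9×(52−23)) = 27.35 m/s = 89.74 ft/s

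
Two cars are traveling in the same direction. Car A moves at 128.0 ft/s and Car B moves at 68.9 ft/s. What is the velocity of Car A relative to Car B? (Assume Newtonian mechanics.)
v_rel = v_A - v_B = 128.0 - 68.9 = 59.1 ft/s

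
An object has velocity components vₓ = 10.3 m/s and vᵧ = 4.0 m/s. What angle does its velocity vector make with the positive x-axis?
θ = arctan(vᵧ/vₓ) = arctan(4.0/10.3) = 21.22°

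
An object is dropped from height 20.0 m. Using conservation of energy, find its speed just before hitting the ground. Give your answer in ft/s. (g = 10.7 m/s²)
mgh = ½mv² → v = √(2gh) = √(2×10.7×20) = 20.69 m/s = 67.87 ft/s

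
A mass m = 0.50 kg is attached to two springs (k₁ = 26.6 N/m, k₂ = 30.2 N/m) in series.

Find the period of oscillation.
k_eq = k₁k₂/(k₁+k₂) = 14.14 N/m
T = 2π√(m/k_eq) = 2π√(0.5/14.14) = 1.181 s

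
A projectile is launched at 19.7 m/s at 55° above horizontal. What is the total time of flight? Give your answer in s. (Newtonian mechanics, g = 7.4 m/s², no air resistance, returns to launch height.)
T = 2v₀sin(θ)/g = 4.361 s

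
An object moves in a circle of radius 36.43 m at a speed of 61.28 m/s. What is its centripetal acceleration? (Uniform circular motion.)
a_c = v²/r = 61.28²/36.43 = 3755.24/36.43 = 103.08 m/s²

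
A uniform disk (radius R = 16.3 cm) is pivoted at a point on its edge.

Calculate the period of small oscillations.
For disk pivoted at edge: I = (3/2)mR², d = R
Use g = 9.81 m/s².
I/m = (3/2)R² = 0.03985 m²; d = R = 0.163 m
T = 2π√((3/2)R²/(gR)) = 2π√(3R/(2g)) = 0.9919 s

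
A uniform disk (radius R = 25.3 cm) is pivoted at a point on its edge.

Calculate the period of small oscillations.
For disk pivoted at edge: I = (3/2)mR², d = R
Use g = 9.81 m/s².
I/m = (3/2)R² = 0.09601 m²; d = R = 0.253 m
T = 2π√((3/2)R²/(gR)) = 2π√(3R/(2g)) = 1.236 s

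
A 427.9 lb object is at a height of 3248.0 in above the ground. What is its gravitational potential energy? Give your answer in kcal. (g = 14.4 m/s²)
PE = mgh = 194.1 kg × 14.4 m/s² × 82.5 m = 2.306e+05 J = 55.11 kcal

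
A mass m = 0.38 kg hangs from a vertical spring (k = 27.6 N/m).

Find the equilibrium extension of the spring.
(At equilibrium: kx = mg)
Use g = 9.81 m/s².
x_eq = mg/k = 0.38×9.81/27.6 = 0.1351 m = 13.51 cm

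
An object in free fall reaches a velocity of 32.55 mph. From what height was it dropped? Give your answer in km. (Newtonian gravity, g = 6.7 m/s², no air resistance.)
h = v²/(2g) (with unit conversion) = 0.0158 km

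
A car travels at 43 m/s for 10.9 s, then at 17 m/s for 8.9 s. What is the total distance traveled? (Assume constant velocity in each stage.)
d₁ = v₁t₁ = 43 × 10.9 = 468.7 m
d₂ = v₂t₂ = 17 × 8.9 = 151.3 m
d_total = 468.7 + 151.3 = 620.0 m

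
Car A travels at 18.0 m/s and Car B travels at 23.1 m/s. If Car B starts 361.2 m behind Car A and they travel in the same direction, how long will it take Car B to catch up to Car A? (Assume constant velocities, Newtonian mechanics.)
Relative speed: v_rel = 23.1 - 18.0 = 5.1 m/s
Time to catch: t = d₀/v_rel = 361.2/5.1 = 70.82 s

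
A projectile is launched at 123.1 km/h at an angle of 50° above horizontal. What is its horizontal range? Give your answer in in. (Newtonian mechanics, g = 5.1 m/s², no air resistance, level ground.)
R = v₀² sin(2θ) / g (with unit conversion) = 8889.0 in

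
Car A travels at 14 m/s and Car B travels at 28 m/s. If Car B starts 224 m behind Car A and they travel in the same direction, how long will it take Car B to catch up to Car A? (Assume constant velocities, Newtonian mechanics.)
Relative speed: v_rel = 28 - 14 = 14 m/s
Time to catch: t = d₀/v_rel = 224/14 = 16.0 s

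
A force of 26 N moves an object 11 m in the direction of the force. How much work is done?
W = Fd = 26×11 = 286.0 J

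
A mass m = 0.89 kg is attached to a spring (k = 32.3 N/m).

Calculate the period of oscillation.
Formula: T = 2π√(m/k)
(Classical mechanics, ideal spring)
T = 2π√(m/k) = 2π√(0.89/32.3) = 1.043 s; f = 1/T = 0.9588 Hz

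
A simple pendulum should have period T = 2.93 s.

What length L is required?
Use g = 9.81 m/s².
T = 2π√(L/g) → L = g(T/2π)² = 9.81×(2.93/2π)² = 2.133 m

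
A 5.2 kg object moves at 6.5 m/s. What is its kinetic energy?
KE = ½mv² = ½×5.2×6.5² = 109.85 J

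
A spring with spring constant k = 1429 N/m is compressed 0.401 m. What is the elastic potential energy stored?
PE = ½kx² = ½×1429×0.401² = 114.9 J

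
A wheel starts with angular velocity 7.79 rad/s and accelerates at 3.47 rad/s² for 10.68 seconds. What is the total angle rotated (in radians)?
θ = ω₀t + ½αt² = 7.79×10.68 + ½×3.47×10.68² = 281.1 rad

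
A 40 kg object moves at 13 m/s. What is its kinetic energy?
KE = ½mv² = ½×40×13² = 3380.0 J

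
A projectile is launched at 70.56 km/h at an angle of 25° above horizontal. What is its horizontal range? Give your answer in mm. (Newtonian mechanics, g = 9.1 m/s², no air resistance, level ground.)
R = v₀² sin(2θ) / g (with unit conversion) = 32340.0 mm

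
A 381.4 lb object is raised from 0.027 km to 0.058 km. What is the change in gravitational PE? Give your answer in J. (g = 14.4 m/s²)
ΔPE = mg(h₂ − h₁) = 173 kg × 14.4 m/s² × (58 − 27) m = 7.723e+04 J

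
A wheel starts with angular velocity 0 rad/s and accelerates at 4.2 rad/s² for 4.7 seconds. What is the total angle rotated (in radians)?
θ = ω₀t + ½αt² = 0×4.7 + ½×4.2×4.7² = 46.39 rad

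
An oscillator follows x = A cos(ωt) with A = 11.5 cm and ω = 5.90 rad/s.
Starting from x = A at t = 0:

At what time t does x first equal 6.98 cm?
cos(ωt) = x/A = 6.98/11.5 = 0.607
ωt = arccos(0.607) = 0.9186 rad
t = 0.9186/5.9 = 0.1557 s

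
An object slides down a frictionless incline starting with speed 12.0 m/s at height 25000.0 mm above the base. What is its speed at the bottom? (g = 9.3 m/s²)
½mv₀² + mgh = ½mv² → v = √(v₀² + 2gh) = √(12² + 2×9.3×25) = 24.68 m/s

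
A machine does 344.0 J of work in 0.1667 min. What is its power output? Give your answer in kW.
P = W/t = 344 J / 10 s = 34.39 W = 0.03439 kW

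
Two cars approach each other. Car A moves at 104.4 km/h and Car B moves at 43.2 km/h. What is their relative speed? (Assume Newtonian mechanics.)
v_rel = v_A + v_B = 104.4 + 43.2 = 147.6 km/h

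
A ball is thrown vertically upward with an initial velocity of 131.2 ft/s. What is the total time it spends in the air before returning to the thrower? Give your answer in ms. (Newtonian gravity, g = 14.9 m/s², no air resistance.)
t_total = 2v₀/g (with unit conversion) = 5368.0 ms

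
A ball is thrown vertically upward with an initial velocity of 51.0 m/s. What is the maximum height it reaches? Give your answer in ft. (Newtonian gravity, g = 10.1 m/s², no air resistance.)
h_max = v₀²/(2g) (with unit conversion) = 422.4 ft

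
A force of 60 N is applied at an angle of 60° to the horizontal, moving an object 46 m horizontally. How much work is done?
W = Fd cosθ = 60×46×cos(60°) = 1380.0 J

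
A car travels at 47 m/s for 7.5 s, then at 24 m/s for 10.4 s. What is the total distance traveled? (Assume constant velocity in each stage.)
d₁ = v₁t₁ = 47 × 7.5 = 352.5 m
d₂ = v₂t₂ = 24 × 10.4 = 249.6 m
d_total = 352.5 + 249.6 = 602.1 m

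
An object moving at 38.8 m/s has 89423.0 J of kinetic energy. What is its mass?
KE = ½mv² → m = 2KE/v² = 2×89423.0/38.8² = 118.8 kg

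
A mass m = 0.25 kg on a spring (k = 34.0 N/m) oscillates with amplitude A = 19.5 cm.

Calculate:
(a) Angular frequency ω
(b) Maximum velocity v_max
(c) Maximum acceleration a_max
ω = √(k/m) = √(34.0/0.25) = 11.66 rad/s
v_max = ωA = 11.66×0.195 = 2.274 m/s
a_max = ω²A = 11.66²×0.195 = 26.52 m/s²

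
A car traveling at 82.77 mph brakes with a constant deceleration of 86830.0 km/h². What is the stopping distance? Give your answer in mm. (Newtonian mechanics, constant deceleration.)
d = v₀² / (2a) (with unit conversion) = 102200.0 mm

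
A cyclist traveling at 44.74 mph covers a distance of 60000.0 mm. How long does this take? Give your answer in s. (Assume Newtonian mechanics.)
t = d/v (with unit conversion) = 3.0 s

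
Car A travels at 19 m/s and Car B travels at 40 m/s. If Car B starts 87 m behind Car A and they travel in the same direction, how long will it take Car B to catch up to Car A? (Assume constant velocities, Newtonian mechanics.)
Relative speed: v_rel = 40 - 19 = 21 m/s
Time to catch: t = d₀/v_rel = 87/21 = 4.14 s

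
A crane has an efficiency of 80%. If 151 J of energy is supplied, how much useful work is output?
W_out = η × W_in = 0.8 × 151 = 120.8 J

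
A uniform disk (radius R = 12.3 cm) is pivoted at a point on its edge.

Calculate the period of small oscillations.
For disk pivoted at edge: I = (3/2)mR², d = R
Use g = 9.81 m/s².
I/m = (3/2)R² = 0.02269 m²; d = R = 0.123 m
T = 2π√((3/2)R²/(gR)) = 2π√(3R/(2g)) = 0.8617 s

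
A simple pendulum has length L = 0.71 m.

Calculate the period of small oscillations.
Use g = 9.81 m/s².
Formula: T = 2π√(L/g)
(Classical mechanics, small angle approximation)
T = 2π√(L/g) = 2π√(0.71/9.81) = 1.69 s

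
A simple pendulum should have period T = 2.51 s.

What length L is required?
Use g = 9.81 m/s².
T = 2π√(L/g) → L = g(T/2π)² = 9.81×(2.51/2π)² = 1.566 m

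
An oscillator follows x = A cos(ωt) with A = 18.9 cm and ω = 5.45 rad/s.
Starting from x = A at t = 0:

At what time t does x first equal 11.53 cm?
cos(ωt) = x/A = 11.53/18.9 = 0.6101
ωt = arccos(0.6101) = 0.9147 rad
t = 0.9147/5.45 = 0.1678 s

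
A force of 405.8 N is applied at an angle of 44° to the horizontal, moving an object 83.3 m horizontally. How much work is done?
W = Fd cosθ = 405.8×83.3×cos(44°) = 24316.0 J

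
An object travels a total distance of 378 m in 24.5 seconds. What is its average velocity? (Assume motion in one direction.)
v_avg = Δd / Δt = 378 / 24.5 = 15.43 m/s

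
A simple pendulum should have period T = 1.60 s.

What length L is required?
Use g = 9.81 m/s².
T = 2π√(L/g) → L = g(T/2π)² = 9.81×(1.6/2π)² = 0.6361 m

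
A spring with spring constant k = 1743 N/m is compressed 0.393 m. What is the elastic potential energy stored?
PE = ½kx² = ½×1743×0.393² = 134.6 J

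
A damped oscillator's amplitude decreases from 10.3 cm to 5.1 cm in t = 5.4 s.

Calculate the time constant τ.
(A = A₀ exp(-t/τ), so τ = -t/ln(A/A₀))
A/A₀ = 5.1/10.3 = 0.4951; ln(A/A₀) = -0.7029
τ = −t/ln(A/A₀) = −5.4/-0.7029 = 7.682 s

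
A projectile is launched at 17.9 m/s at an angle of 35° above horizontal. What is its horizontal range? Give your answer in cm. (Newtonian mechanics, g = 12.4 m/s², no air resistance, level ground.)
R = v₀² sin(2θ) / g (with unit conversion) = 2428.0 cm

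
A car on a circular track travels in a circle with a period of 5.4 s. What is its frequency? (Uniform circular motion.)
f = 1/T = 1/5.4 = 0.1852 Hz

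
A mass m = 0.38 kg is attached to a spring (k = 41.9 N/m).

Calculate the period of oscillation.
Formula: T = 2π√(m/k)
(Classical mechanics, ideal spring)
T = 2π√(m/k) = 2π√(0.38/41.9) = 0.5984 s; f = 1/T = 1.671 Hz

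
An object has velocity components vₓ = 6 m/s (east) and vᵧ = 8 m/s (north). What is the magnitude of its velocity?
|v| = √(vₓ² + vᵧ²) = √(6² + 8²) = √(100) = 10.0 m/s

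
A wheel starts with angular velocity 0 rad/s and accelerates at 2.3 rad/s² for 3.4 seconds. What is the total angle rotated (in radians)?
θ = ω₀t + ½αt² = 0×3.4 + ½×2.3×3.4² = 13.29 rad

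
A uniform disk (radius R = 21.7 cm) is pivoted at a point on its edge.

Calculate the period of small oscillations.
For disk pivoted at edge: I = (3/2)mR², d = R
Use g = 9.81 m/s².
I/m = (3/2)R² = 0.07063 m²; d = R = 0.217 m
T = 2π√((3/2)R²/(gR)) = 2π√(3R/(2g)) = 1.145 s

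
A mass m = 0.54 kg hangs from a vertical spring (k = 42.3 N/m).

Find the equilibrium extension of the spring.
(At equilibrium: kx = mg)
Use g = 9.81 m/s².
x_eq = mg/k = 0.54×9.81/42.3 = 0.1252 m = 12.52 cm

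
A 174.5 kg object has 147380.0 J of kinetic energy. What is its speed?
KE = ½mv² → v = √(2KE/m) = √(2×147380.0/174.5) = 41.1 m/s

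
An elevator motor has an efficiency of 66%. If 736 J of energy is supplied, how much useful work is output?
W_out = η × W_in = 0.66 × 736 = 485.76 J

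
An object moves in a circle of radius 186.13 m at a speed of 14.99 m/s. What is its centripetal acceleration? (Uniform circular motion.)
a_c = v²/r = 14.99²/186.13 = 224.7/186.13 = 1.21 m/s²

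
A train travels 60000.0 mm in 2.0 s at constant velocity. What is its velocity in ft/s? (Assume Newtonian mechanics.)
v = d/t (with unit conversion) = 98.43 ft/s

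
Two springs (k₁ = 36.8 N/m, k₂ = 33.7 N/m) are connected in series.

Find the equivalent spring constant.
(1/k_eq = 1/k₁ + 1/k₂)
1/k_eq = 1/36.8 + 1/33.7 = 0.056848; k_eq = 17.59 N/m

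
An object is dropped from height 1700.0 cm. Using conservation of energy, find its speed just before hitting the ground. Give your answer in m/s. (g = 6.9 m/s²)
mgh = ½mv² → v = √(2gh) = √(2×6.9×17) = 15.32 m/s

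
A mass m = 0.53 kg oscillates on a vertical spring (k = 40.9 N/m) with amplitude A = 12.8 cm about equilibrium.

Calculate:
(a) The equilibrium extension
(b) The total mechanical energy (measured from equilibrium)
x_eq = mg/k = 0.53×9.81/40.9 = 0.1271 m = 12.71 cm
E = ½kA² = ½×40.9×(0.128)² = 0.3351 J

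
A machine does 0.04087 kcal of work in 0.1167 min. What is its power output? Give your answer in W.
P = W/t = 171 J / 7.002 s = 24.42 W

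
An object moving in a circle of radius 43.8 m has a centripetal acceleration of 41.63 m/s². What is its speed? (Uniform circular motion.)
v = √(a_c × r) = √(41.63 × 43.8) = 42.7 m/s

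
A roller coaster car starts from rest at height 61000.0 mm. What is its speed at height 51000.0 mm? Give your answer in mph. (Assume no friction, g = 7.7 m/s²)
mgh₁ = ½mv₂² + mgh₂ → v₂ = √(2g(h₁−h₂)) = √(2×7.7×(61−51)) = 12.41 m/s = 27.76 mph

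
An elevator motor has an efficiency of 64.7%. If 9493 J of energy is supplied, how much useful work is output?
W_out = η × W_in = 0.647 × 9493 = 6142.0 J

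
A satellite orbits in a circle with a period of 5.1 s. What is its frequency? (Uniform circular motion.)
f = 1/T = 1/5.1 = 0.1961 Hz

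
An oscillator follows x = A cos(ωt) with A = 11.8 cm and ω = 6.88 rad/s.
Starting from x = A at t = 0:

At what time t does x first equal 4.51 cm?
cos(ωt) = x/A = 4.51/11.8 = 0.3822
ωt = arccos(0.3822) = 1.179 rad
t = 1.179/6.88 = 0.1713 s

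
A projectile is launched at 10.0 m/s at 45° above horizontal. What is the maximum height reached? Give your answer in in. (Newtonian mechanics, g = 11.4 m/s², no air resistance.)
H = v₀²sin²(θ)/(2g) (with unit conversion) = 86.34 in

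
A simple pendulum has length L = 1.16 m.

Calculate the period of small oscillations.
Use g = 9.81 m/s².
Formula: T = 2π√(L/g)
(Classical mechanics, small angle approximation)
T = 2π√(L/g) = 2π√(1.16/9.81) = 2.161 s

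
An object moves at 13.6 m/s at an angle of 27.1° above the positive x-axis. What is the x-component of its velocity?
vₓ = v cos(θ) = 13.6 × cos(27.1°) = 12.11 m/s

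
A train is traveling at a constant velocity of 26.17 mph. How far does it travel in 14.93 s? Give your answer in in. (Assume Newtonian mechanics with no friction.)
d = vt (with unit conversion) = 6877.0 in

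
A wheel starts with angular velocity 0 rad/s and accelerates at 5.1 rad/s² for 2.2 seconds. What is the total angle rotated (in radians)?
θ = ω₀t + ½αt² = 0×2.2 + ½×5.1×2.2² = 12.34 rad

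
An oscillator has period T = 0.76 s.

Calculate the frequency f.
f = 1/T = 1/0.76 = 1.316 Hz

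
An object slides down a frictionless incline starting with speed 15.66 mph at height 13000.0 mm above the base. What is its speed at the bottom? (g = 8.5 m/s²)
½mv₀² + mgh = ½mv² → v = √(v₀² + 2gh) = √(7.001² + 2×8.5×13) = 16.43 m/s = 36.76 mph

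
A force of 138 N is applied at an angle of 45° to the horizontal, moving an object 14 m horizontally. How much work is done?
W = Fd cosθ = 138×14×cos(45°) = 1366.1 J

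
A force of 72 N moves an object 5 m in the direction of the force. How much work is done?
W = Fd = 72×5 = 360.0 J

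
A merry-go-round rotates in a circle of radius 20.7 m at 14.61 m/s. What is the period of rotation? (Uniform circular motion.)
T = 2πr/v = 2π×20.7/14.61 = 8.9 s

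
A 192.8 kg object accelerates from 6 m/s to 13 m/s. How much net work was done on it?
W_net = ΔKE = ½m(v₂² − v₁²) = ½×192.8×(13² − 6²) = 12821.2 J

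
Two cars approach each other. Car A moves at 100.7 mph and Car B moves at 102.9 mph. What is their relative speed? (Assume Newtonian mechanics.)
v_rel = v_A + v_B = 100.7 + 102.9 = 203.6 mph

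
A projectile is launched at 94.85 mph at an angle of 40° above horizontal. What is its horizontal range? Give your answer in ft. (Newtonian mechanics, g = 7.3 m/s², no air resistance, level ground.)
R = v₀² sin(2θ) / g (with unit conversion) = 795.8 ft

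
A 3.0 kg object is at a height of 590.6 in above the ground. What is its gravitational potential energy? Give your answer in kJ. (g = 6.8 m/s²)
PE = mgh = 3 kg × 6.8 m/s² × 15 m = 306 J = 0.306 kJ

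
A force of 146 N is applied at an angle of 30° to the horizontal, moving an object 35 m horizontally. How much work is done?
W = Fd cosθ = 146×35×cos(30°) = 4425.4 J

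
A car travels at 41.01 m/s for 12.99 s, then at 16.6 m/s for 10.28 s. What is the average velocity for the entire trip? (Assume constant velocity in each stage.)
d₁ = v₁t₁ = 41.01 × 12.99 = 532.72 m
d₂ = v₂t₂ = 16.6 × 10.28 = 170.648 m
d_total = 703.37 m, t_total = 23.27 s
v_avg = d_total/t_total = 703.37/23.27 = 30.23 m/s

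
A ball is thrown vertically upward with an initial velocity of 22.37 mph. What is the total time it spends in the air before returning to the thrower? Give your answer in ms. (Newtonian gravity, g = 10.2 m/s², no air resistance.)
t_total = 2v₀/g (with unit conversion) = 1961.0 ms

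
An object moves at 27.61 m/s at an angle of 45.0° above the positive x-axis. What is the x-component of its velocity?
vₓ = v cos(θ) = 27.61 × cos(45.0°) = 19.52 m/s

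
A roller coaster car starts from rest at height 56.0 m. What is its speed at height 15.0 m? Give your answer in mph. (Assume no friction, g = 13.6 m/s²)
mgh₁ = ½mv₂² + mgh₂ → v₂ = √(2g(h₁−h₂)) = √(2×13.6×(56−15)) = 33.39 m/s = 74.7 mph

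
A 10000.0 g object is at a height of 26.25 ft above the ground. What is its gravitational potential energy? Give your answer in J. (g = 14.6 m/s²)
PE = mgh = 10 kg × 14.6 m/s² × 8.001 m = 1168 J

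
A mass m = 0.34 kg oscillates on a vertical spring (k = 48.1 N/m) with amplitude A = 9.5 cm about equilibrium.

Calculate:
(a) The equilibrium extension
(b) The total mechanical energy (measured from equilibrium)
x_eq = mg/k = 0.34×9.81/48.1 = 0.06934 m = 6.934 cm
E = ½kA² = ½×48.1×(0.095)² = 0.2171 J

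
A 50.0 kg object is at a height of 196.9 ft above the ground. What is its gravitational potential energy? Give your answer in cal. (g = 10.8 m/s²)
PE = mgh = 50 kg × 10.8 m/s² × 60.02 m = 3.241e+04 J = 7746.0 cal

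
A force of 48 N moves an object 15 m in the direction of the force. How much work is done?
W = Fd = 48×15 = 720.0 J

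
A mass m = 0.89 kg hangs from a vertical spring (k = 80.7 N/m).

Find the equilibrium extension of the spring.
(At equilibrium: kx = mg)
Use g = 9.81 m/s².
x_eq = mg/k = 0.89×9.81/80.7 = 0.1082 m = 10.82 cm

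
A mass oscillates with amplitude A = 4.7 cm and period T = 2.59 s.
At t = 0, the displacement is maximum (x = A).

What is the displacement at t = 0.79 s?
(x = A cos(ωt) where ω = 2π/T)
ω = 2π/T = 2π/2.59 = 2.426 rad/s
x = A cos(ωt) = 4.7×cos(2.426×0.79) = -1.593 cm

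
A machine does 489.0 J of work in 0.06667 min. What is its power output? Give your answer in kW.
P = W/t = 489 J / 4 s = 122.2 W = 0.1222 kW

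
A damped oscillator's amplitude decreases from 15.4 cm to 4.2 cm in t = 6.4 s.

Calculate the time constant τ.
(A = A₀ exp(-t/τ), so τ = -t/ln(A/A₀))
A/A₀ = 4.2/15.4 = 0.2727; ln(A/A₀) = -1.299
τ = −t/ln(A/A₀) = −6.4/-1.299 = 4.926 s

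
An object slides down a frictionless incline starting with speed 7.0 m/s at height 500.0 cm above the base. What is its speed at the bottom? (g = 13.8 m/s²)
½mv₀² + mgh = ½mv² → v = √(v₀² + 2gh) = √(7² + 2×13.8×5) = 13.67 m/s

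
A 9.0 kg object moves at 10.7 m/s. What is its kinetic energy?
KE = ½mv² = ½×9.0×10.7² = 515.205 J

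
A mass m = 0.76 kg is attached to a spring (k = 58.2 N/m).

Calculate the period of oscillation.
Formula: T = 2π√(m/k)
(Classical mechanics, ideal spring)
T = 2π√(m/k) = 2π√(0.76/58.2) = 0.718 s; f = 1/T = 1.393 Hz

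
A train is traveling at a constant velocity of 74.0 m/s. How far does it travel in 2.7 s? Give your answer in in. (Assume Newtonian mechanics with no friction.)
d = vt (with unit conversion) = 7866.0 in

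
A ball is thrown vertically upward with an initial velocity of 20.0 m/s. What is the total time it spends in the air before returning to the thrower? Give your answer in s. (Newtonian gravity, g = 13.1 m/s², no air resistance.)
t_total = 2v₀/g = 3.053 s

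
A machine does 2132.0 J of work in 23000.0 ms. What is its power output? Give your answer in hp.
P = W/t = 2132 J / 23 s = 92.7 W = 0.1243 hp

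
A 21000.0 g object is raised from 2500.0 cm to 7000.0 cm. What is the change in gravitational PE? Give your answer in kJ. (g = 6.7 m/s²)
ΔPE = mg(h₂ − h₁) = 21 kg × 6.7 m/s² × (70 − 25) m = 6332 J = 6.332 kJ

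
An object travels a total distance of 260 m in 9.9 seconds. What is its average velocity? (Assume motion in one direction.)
v_avg = Δd / Δt = 260 / 9.9 = 26.26 m/s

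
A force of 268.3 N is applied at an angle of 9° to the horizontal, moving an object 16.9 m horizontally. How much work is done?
W = Fd cosθ = 268.3×16.9×cos(9°) = 4478.4 J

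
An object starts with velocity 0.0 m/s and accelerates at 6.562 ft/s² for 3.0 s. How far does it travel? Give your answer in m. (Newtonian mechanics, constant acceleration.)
d = v₀t + ½at² (with unit conversion) = 9.0 m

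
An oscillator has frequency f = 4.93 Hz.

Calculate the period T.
T = 1/f = 1/4.93 = 0.2028 s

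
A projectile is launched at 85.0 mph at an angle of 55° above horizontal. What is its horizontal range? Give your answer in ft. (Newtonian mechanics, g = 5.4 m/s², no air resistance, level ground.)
R = v₀² sin(2θ) / g (with unit conversion) = 824.3 ft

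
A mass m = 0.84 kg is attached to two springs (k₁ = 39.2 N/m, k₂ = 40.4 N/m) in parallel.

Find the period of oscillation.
k_eq = k₁+k₂ = 79.6 N/m
T = 2π√(m/k_eq) = 2π√(0.84/79.6) = 0.6455 s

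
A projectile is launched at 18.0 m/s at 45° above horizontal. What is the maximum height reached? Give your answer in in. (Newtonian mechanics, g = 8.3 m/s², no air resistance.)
H = v₀²sin²(θ)/(2g) (with unit conversion) = 384.2 in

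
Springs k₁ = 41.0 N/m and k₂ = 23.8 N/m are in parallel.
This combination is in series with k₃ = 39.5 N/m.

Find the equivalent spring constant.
k₁₂ = k₁ + k₂ = 64.8 N/m (parallel)
1/k_eq = 1/k₁₂ + 1/k₃ → k_eq = 24.54 N/m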